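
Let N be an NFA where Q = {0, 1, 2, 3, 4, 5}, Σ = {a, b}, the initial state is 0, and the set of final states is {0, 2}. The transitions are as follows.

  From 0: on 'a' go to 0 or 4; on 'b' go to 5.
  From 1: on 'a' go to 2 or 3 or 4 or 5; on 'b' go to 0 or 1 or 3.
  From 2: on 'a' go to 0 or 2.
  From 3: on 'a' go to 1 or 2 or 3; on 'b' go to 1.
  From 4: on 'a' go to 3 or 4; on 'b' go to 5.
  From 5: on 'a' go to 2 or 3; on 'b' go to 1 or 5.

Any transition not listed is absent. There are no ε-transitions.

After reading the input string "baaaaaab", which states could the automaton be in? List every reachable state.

{0, 1, 3, 5}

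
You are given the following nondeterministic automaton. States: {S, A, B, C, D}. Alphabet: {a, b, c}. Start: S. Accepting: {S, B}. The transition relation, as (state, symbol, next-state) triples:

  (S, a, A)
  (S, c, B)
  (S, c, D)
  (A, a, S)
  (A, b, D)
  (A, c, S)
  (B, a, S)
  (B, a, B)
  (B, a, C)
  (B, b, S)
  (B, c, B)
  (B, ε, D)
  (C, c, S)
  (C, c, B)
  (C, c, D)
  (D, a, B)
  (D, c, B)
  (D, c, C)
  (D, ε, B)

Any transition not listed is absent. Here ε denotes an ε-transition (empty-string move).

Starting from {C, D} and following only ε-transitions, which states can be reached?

Begin with {C, D}.
ε-move D → B; add B.

{B, C, D}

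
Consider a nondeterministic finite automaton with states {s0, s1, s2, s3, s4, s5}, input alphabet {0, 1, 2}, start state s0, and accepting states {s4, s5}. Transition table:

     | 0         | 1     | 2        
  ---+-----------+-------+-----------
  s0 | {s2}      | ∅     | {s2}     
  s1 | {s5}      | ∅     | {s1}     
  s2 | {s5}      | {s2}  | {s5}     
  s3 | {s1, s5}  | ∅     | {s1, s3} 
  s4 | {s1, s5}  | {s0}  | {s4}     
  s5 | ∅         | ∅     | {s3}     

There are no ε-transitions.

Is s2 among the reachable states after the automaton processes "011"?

Yes

Start in {s0}.
Read '0': s0→{s2}; now {s2}.
Read '1': s2→{s2}; now {s2}.
Read '1': s2→{s2}; now {s2}.
State s2 is in {s2}.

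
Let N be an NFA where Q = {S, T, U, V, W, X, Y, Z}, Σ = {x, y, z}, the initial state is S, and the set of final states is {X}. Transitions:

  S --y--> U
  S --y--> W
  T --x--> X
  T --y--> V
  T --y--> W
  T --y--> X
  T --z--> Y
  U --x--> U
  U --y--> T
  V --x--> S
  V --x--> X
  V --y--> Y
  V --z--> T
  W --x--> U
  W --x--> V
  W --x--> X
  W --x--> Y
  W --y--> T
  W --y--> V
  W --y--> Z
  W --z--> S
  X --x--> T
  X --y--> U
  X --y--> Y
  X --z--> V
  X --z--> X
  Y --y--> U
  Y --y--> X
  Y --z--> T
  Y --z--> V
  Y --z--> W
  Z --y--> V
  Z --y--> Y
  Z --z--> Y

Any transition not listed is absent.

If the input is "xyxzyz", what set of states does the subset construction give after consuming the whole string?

∅

Start in {S}.
Read 'x': {S} → ∅.
The set is empty and remains empty for the remaining 5 symbols.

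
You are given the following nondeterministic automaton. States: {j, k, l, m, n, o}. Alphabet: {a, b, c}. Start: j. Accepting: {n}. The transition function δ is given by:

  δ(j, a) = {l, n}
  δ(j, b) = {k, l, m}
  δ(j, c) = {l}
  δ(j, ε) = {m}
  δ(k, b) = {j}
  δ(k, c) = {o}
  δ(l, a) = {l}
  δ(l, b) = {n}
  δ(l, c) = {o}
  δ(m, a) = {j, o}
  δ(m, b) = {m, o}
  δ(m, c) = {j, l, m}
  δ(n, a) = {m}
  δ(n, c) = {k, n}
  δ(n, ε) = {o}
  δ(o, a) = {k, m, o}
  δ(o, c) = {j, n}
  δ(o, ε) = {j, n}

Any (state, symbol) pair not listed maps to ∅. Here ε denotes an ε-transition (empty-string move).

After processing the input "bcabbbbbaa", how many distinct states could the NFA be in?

Start: ε-closure({j}) = {j, m}.
Read 'b': {j, m} → {j, k, l, m, n, o}.
Read 'c': {j, k, l, m, n, o} → {j, k, l, m, n, o}.
Read 'a': {j, k, l, m, n, o} → {j, k, l, m, n, o}.
Read 'b': {j, k, l, m, n, o} → {j, k, l, m, n, o}.
Read 'b': {j, k, l, m, n, o} → {j, k, l, m, n, o}.
Read 'b': {j, k, l, m, n, o} → {j, k, l, m, n, o}.
Read 'b': {j, k, l, m, n, o} → {j, k, l, m, n, o}.
Read 'b': {j, k, l, m, n, o} → {j, k, l, m, n, o}.
Read 'a': {j, k, l, m, n, o} → {j, k, l, m, n, o}.
Read 'a': {j, k, l, m, n, o} → {j, k, l, m, n, o}.
That set has 6 states.

6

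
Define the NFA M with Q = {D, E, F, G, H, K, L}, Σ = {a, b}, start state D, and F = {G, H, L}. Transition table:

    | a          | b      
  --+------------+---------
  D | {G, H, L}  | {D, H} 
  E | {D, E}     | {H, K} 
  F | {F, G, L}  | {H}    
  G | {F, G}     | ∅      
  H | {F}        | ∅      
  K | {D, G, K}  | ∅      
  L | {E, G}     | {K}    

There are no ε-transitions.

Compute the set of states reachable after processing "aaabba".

Start in {D}.
Read 'a': {D} → {G, H, L}.
Read 'a': {G, H, L} → {E, F, G}.
Read 'a': {E, F, G} → {D, E, F, G, L}.
Read 'b': {D, E, F, G, L} → {D, H, K}.
Read 'b': {D, H, K} → {D, H}.
Read 'a': {D, H} → {F, G, H, L}.

{F, G, H, L}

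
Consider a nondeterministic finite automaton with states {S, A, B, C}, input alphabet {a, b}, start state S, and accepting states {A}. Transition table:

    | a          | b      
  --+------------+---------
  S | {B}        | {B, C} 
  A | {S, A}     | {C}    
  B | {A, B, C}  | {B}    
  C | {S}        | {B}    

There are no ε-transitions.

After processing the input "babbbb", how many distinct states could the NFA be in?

Start in {S}.
Read 'b': {S} → {B, C}.
Read 'a': {B, C} → {S, A, B, C}.
Read 'b': {S, A, B, C} → {B, C}.
Read 'b': {B, C} → {B}.
Read 'b': {B} → {B}.
Read 'b': {B} → {B}.
That set has 1 state.

1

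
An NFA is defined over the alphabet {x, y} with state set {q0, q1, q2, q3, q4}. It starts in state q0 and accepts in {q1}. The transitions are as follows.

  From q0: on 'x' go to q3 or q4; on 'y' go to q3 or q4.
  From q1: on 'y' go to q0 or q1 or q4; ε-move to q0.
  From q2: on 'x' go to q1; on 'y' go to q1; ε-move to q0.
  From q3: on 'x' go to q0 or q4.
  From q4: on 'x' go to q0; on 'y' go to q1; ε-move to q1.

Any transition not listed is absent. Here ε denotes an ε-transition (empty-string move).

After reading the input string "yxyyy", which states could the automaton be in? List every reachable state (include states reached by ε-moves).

Start in {q0}.
Read 'y': q0→{q3, q4}; union {q3, q4}; ε-closure = {q0, q1, q3, q4}.
Read 'x': q0→{q3, q4}, q1→∅, q3→{q0, q4}, q4→{q0}; union {q0, q3, q4}; ε-closure = {q0, q1, q3, q4}.
Read 'y': q0→{q3, q4}, q1→{q0, q1, q4}, q3→∅, q4→{q1}; now {q0, q1, q3, q4}.
Read 'y': q0→{q3, q4}, q1→{q0, q1, q4}, q3→∅, q4→{q1}; now {q0, q1, q3, q4}.
Read 'y': q0→{q3, q4}, q1→{q0, q1, q4}, q3→∅, q4→{q1}; now {q0, q1, q3, q4}.

{q0, q1, q3, q4}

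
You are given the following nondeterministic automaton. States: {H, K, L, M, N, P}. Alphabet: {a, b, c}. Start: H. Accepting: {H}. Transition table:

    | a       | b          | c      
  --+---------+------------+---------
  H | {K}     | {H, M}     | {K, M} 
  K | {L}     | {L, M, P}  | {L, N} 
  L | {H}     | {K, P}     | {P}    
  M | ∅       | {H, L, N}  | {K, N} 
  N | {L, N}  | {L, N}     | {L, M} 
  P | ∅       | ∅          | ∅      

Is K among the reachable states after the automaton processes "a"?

Yes

Start in {H}.
Read 'a': {H} → {K}.
State K is in {K}.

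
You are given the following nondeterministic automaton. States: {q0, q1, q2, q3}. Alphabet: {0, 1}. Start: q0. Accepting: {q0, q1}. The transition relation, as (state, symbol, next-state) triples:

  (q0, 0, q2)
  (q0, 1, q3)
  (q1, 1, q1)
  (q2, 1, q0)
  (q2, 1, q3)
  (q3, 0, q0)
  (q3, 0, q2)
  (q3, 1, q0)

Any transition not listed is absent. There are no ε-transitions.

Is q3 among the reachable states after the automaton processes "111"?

Start in {q0}.
Read '1': {q0} → {q3}.
Read '1': {q3} → {q0}.
Read '1': {q0} → {q3}.
State q3 is in {q3}.

Yes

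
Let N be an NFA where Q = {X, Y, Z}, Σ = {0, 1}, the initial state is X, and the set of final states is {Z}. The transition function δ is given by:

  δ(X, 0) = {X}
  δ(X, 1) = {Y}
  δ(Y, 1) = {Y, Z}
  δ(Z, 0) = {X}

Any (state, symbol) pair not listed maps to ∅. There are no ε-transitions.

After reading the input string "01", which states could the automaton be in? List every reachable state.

Start in {X}.
Read '0': X→{X}; now {X}.
Read '1': X→{Y}; now {Y}.

{Y}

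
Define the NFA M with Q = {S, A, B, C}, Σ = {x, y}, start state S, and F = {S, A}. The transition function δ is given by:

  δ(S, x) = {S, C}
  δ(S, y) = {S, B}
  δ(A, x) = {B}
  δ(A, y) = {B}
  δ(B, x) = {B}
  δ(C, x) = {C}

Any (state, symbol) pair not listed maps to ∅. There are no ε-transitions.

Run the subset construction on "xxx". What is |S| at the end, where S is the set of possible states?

2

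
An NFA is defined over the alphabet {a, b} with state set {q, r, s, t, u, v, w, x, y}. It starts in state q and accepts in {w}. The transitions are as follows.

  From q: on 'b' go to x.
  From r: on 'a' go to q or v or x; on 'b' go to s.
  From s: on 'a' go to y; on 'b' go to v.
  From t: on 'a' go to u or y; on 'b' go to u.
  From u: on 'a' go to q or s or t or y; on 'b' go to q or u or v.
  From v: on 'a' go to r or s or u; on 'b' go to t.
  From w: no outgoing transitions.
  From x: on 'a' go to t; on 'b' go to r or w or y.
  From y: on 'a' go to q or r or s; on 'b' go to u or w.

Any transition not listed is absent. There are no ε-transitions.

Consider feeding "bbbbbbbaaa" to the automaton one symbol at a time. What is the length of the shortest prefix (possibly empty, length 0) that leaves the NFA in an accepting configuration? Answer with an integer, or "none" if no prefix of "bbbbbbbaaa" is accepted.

2

Start in {q}.
Read 'b': {q} → {x}.
Read 'b': {x} → {r, w, y}.
None of the earlier sets intersect F, but {r, w, y} does.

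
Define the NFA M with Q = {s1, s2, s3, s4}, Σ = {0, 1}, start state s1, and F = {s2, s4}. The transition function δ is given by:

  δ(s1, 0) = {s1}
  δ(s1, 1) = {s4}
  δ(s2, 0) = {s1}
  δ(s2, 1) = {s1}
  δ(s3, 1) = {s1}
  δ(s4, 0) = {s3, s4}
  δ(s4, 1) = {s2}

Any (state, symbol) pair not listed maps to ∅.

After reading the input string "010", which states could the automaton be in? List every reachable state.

{s3, s4}

Start in {s1}.
Read '0': {s1} → {s1}.
Read '1': {s1} → {s4}.
Read '0': {s4} → {s3, s4}.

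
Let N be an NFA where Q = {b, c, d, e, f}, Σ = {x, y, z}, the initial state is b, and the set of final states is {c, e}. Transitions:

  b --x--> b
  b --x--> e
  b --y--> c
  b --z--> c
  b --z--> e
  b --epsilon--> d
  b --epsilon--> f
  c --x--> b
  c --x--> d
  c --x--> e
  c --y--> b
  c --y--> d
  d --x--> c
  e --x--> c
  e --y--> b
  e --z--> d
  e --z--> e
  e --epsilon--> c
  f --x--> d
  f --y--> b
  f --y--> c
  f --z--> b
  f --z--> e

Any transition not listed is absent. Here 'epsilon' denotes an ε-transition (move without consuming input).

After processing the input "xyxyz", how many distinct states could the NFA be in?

Start: ε-closure({b}) = {b, d, f}.
Read 'x': {b, d, f} → {b, c, d, e, f}.
Read 'y': {b, c, d, e, f} → {b, c, d, f}.
Read 'x': {b, c, d, f} → {b, c, d, e, f}.
Read 'y': {b, c, d, e, f} → {b, c, d, f}.
Read 'z': {b, c, d, f} → {b, c, d, e, f}.
That set has 5 states.

5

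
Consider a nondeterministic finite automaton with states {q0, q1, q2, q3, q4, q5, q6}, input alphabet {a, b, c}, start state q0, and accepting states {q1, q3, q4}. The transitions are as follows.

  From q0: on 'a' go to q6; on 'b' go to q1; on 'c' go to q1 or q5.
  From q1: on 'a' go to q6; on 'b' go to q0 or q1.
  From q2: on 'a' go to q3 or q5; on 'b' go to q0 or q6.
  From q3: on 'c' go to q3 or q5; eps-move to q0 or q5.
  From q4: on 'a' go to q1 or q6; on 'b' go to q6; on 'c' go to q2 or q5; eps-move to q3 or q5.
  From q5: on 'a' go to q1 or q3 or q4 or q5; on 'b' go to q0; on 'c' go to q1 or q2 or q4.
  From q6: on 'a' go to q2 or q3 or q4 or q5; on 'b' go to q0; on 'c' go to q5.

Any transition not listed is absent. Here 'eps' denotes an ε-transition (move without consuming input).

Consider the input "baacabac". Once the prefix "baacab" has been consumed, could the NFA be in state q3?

No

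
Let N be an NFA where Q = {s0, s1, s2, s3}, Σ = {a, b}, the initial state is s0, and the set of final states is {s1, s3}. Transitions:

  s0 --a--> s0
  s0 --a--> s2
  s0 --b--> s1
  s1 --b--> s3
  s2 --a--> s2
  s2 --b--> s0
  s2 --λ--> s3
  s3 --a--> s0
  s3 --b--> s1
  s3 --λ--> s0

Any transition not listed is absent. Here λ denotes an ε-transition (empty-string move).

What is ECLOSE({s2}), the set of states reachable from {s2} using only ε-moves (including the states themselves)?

{s0, s2, s3}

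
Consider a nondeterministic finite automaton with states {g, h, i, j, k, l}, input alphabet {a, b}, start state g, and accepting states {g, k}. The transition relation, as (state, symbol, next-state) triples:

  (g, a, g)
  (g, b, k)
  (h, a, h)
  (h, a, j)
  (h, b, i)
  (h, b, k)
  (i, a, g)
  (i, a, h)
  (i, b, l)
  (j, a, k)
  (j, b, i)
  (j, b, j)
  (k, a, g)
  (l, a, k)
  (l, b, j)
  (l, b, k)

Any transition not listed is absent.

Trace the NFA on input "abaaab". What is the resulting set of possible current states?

{k}

Start in {g}.
Read 'a': {g} → {g}.
Read 'b': {g} → {k}.
Read 'a': {k} → {g}.
Read 'a': {g} → {g}.
Read 'a': {g} → {g}.
Read 'b': {g} → {k}.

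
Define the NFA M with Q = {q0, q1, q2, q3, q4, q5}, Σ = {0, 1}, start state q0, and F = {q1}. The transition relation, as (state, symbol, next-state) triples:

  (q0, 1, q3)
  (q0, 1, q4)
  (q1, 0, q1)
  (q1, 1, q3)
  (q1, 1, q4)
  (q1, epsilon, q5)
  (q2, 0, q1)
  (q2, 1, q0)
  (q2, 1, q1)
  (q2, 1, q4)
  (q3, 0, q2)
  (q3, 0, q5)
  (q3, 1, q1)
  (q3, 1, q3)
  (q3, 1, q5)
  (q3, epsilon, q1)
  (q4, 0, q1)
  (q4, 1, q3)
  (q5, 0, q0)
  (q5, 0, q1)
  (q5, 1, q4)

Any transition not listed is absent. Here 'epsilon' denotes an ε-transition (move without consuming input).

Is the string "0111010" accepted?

Start in {q0}.
Read '0': q0→∅; now ∅.
The set is empty and remains empty for the remaining 6 symbols.
The final set ∅ contains no accepting state.

No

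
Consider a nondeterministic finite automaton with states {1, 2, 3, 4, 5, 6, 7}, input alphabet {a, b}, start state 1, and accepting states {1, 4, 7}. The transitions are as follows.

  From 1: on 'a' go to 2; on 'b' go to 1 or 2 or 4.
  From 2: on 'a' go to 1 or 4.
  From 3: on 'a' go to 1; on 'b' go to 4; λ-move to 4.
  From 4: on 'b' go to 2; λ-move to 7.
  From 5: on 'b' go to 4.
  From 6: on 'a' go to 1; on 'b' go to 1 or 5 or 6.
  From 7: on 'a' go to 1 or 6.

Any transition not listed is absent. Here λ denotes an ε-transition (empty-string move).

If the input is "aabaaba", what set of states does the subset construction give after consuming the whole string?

Start in {1}.
Read 'a': {1} → {2}.
Read 'a': {2} → {1, 4, 7}.
Read 'b': {1, 4, 7} → {1, 2, 4, 7}.
Read 'a': {1, 2, 4, 7} → {1, 2, 4, 6, 7}.
Read 'a': {1, 2, 4, 6, 7} → {1, 2, 4, 6, 7}.
Read 'b': {1, 2, 4, 6, 7} → {1, 2, 4, 5, 6, 7}.
Read 'a': {1, 2, 4, 5, 6, 7} → {1, 2, 4, 6, 7}.

{1, 2, 4, 6, 7}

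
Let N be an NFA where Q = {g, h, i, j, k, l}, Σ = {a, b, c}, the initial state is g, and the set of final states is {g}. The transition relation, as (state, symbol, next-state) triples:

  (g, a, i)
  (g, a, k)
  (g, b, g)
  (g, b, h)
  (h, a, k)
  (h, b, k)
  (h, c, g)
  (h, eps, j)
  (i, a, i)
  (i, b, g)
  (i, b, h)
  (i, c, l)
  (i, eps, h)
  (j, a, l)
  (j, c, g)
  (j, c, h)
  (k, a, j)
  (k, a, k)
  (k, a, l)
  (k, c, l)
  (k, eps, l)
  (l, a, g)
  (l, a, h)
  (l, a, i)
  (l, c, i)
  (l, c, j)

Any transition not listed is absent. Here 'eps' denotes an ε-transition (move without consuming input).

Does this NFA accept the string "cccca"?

Start in {g}.
Read 'c': {g} → ∅.
The set is empty and remains empty for the remaining 4 symbols.
The final set ∅ contains no accepting state.

No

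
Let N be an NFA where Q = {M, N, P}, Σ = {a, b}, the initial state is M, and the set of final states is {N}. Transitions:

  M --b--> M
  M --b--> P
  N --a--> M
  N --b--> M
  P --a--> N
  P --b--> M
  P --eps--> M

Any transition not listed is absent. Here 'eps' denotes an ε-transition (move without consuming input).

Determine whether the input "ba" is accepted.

Yes

Start in {M}.
Read 'b': {M} → {M, P}.
Read 'a': {M, P} → {N}.
The final set {N} contains the accepting state N.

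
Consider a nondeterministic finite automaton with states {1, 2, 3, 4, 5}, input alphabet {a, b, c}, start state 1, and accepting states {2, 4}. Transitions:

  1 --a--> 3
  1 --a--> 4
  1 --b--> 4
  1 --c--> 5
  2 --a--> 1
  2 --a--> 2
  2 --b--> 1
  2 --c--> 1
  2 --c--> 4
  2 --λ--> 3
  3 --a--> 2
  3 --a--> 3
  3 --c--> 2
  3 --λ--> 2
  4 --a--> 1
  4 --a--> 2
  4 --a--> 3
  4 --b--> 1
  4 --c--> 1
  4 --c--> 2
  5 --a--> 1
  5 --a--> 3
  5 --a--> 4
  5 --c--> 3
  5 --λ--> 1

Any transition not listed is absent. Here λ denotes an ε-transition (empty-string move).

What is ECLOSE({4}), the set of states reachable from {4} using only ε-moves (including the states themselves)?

{4}

Begin with {4}.
No ε-moves leave this set, so the closure equals the set itself.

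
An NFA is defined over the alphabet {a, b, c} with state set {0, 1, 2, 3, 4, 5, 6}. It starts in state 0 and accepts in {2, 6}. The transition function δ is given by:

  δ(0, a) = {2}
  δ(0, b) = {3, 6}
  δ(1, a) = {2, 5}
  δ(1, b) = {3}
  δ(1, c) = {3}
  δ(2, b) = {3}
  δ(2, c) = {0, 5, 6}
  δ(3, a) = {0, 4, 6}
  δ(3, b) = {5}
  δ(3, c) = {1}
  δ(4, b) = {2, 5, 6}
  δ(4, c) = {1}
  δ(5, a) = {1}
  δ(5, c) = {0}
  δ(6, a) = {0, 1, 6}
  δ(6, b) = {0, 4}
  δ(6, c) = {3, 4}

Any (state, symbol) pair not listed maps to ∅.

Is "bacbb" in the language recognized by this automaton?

No

Start in {0}.
Read 'b': 0→{3, 6}; now {3, 6}.
Read 'a': 3→{0, 4, 6}, 6→{0, 1, 6}; now {0, 1, 4, 6}.
Read 'c': 0→∅, 1→{3}, 4→{1}, 6→{3, 4}; now {1, 3, 4}.
Read 'b': 1→{3}, 3→{5}, 4→{2, 5, 6}; now {2, 3, 5, 6}.
Read 'b': 2→{3}, 3→{5}, 5→∅, 6→{0, 4}; now {0, 3, 4, 5}.
The final set {0, 3, 4, 5} contains no accepting state.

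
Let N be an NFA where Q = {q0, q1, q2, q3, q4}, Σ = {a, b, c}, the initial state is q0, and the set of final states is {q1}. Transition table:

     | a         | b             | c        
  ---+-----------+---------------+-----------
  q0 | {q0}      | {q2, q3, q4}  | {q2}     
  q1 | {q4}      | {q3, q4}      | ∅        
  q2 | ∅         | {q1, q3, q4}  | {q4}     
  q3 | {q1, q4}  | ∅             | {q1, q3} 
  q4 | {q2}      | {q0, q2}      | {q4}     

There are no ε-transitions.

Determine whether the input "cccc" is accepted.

No

Start in {q0}.
Read 'c': q0→{q2}; now {q2}.
Read 'c': q2→{q4}; now {q4}.
Read 'c': q4→{q4}; now {q4}.
Read 'c': q4→{q4}; now {q4}.
The final set {q4} contains no accepting state.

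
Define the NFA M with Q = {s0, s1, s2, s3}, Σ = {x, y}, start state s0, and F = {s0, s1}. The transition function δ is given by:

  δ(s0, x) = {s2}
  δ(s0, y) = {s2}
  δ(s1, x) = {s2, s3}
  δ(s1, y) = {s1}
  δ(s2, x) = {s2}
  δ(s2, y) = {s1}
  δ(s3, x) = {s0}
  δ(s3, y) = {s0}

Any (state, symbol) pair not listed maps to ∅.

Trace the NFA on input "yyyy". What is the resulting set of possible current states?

Start in {s0}.
Read 'y': s0→{s2}; now {s2}.
Read 'y': s2→{s1}; now {s1}.
Read 'y': s1→{s1}; now {s1}.
Read 'y': s1→{s1}; now {s1}.

{s1}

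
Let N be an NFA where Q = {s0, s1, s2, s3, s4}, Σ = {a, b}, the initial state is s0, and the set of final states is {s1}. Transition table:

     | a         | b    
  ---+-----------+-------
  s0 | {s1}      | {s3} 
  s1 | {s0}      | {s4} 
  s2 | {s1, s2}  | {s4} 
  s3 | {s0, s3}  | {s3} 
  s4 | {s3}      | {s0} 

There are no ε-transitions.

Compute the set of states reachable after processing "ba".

Start in {s0}.
Read 'b': s0→{s3}; now {s3}.
Read 'a': s3→{s0, s3}; now {s0, s3}.

{s0, s3}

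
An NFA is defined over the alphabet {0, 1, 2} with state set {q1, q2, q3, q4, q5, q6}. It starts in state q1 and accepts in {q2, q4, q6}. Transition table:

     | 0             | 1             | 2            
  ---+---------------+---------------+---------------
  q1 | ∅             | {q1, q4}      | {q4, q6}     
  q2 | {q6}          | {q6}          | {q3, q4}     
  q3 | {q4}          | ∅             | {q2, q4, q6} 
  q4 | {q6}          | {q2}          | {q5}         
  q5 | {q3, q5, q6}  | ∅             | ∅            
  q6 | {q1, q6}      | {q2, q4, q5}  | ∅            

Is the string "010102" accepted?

No

Start in {q1}.
Read '0': {q1} → ∅.
The set is empty and remains empty for the remaining 5 symbols.
The final set ∅ contains no accepting state.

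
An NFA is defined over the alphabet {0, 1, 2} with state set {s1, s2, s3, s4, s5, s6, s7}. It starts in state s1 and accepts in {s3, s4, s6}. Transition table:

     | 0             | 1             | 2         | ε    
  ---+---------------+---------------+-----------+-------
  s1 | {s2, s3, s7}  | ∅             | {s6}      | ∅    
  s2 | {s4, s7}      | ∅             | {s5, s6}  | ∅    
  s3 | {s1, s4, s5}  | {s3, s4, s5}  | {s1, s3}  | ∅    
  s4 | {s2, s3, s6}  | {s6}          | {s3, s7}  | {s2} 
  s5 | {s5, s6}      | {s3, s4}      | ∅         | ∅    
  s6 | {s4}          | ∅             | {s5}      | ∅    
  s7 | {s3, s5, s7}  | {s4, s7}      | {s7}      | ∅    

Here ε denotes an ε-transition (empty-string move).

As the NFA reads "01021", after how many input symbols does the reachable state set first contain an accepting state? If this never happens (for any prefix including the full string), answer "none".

1

Start in {s1}.
Read '0': s1→{s2, s3, s7}; now {s2, s3, s7}.
None of the earlier sets intersect F, but {s2, s3, s7} does.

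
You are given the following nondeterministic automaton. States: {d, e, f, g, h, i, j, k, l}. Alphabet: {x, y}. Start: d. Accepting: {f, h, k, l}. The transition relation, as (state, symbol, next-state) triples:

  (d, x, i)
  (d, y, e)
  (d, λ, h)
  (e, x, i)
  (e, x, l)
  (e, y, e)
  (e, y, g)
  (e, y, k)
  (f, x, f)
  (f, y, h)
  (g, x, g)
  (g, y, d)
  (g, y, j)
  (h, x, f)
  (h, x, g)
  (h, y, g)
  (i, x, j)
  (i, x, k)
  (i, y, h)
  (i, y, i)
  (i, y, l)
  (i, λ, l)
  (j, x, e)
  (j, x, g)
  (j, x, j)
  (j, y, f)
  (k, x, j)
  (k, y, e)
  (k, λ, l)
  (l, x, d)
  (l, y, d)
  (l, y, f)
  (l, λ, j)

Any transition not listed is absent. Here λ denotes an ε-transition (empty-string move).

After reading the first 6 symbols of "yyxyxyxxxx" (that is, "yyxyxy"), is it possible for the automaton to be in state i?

Yes

Start: ε-closure({d}) = {d, h}.
Read 'y': {d, h} → {e, g}.
Read 'y': {e, g} → {d, e, g, h, j, k, l}.
Read 'x': {d, e, g, h, j, k, l} → {d, e, f, g, h, i, j, l}.
Read 'y': {d, e, f, g, h, i, j, l} → {d, e, f, g, h, i, j, k, l}.
Read 'x': {d, e, f, g, h, i, j, k, l} → {d, e, f, g, h, i, j, k, l}.
Read 'y': {d, e, f, g, h, i, j, k, l} → {d, e, f, g, h, i, j, k, l}.
State i is in {d, e, f, g, h, i, j, k, l}.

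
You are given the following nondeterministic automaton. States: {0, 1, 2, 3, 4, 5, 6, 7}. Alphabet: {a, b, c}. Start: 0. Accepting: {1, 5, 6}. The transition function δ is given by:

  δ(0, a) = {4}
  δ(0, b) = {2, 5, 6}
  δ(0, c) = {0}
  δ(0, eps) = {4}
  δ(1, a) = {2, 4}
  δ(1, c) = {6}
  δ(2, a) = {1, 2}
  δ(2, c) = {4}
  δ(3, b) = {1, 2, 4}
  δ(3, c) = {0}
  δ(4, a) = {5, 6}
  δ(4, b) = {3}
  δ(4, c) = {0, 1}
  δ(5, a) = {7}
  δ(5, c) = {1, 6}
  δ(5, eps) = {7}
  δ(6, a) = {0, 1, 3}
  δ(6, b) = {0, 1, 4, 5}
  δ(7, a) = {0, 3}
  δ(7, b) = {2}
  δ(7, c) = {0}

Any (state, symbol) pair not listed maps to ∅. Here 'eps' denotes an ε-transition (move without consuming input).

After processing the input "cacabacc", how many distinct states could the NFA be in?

Start: ε-closure({0}) = {0, 4}.
Read 'c': 0→{0}, 4→{0, 1}; union {0, 1}; ε-closure = {0, 1, 4}.
Read 'a': 0→{4}, 1→{2, 4}, 4→{5, 6}; union {2, 4, 5, 6}; ε-closure = {2, 4, 5, 6, 7}.
Read 'c': 2→{4}, 4→{0, 1}, 5→{1, 6}, 6→∅, 7→{0}; now {0, 1, 4, 6}.
Read 'a': 0→{4}, 1→{2, 4}, 4→{5, 6}, 6→{0, 1, 3}; union {0, 1, 2, 3, 4, 5, 6}; ε-closure = {0, 1, 2, 3, 4, 5, 6, 7}.
Read 'b': 0→{2, 5, 6}, 1→∅, 2→∅, 3→{1, 2, 4}, 4→{3}, 5→∅, 6→{0, 1, 4, 5}, 7→{2}; union {0, 1, 2, 3, 4, 5, 6}; ε-closure = {0, 1, 2, 3, 4, 5, 6, 7}.
Read 'a': 0→{4}, 1→{2, 4}, 2→{1, 2}, 3→∅, 4→{5, 6}, 5→{7}, 6→{0, 1, 3}, 7→{0, 3}; now {0, 1, 2, 3, 4, 5, 6, 7}.
Read 'c': 0→{0}, 1→{6}, 2→{4}, 3→{0}, 4→{0, 1}, 5→{1, 6}, 6→∅, 7→{0}; now {0, 1, 4, 6}.
Read 'c': 0→{0}, 1→{6}, 4→{0, 1}, 6→∅; union {0, 1, 6}; ε-closure = {0, 1, 4, 6}.
That set has 4 states.

4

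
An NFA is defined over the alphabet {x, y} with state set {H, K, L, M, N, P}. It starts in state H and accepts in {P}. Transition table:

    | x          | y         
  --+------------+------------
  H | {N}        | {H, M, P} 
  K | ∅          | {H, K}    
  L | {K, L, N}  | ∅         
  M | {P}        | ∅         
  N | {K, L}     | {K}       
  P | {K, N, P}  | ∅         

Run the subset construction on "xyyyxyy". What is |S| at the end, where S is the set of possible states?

4

Start in {H}.
Read 'x': H→{N}; now {N}.
Read 'y': N→{K}; now {K}.
Read 'y': K→{H, K}; now {H, K}.
Read 'y': H→{H, M, P}, K→{H, K}; now {H, K, M, P}.
Read 'x': H→{N}, K→∅, M→{P}, P→{K, N, P}; now {K, N, P}.
Read 'y': K→{H, K}, N→{K}, P→∅; now {H, K}.
Read 'y': H→{H, M, P}, K→{H, K}; now {H, K, M, P}.
That set has 4 states.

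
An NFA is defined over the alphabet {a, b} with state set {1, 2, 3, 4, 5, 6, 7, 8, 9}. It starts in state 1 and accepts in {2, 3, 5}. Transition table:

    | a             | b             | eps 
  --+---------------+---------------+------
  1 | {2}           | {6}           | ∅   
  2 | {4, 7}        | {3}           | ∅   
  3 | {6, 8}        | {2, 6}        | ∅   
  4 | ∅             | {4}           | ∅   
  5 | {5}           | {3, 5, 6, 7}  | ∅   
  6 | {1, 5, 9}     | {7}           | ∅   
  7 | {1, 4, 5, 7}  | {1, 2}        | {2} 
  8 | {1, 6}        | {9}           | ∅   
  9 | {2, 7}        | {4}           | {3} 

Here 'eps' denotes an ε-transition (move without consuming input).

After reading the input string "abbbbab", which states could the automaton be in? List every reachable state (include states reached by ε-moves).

{1, 2, 3, 4, 5, 6, 7, 9}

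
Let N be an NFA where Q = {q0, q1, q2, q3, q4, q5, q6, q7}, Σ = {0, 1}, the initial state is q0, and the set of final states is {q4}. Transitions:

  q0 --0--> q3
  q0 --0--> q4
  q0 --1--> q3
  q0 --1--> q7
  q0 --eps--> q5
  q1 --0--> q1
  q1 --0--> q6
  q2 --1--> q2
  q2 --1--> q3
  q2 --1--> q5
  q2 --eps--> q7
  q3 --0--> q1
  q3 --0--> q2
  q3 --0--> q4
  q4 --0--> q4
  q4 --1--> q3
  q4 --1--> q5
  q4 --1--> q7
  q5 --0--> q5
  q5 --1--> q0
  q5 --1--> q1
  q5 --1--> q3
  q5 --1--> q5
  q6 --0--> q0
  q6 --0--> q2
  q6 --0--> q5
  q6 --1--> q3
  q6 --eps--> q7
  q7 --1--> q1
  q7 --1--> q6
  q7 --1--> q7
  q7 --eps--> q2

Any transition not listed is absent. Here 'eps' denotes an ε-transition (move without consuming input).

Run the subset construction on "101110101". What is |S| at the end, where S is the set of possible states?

Start: ε-closure({q0}) = {q0, q5}.
Read '1': {q0, q5} → {q0, q1, q2, q3, q5, q7}.
Read '0': {q0, q1, q2, q3, q5, q7} → {q1, q2, q3, q4, q5, q6, q7}.
Read '1': {q1, q2, q3, q4, q5, q6, q7} → {q0, q1, q2, q3, q5, q6, q7}.
Read '1': {q0, q1, q2, q3, q5, q6, q7} → {q0, q1, q2, q3, q5, q6, q7}.
Read '1': {q0, q1, q2, q3, q5, q6, q7} → {q0, q1, q2, q3, q5, q6, q7}.
Read '0': {q0, q1, q2, q3, q5, q6, q7} → {q0, q1, q2, q3, q4, q5, q6, q7}.
Read '1': {q0, q1, q2, q3, q4, q5, q6, q7} → {q0, q1, q2, q3, q5, q6, q7}.
Read '0': {q0, q1, q2, q3, q5, q6, q7} → {q0, q1, q2, q3, q4, q5, q6, q7}.
Read '1': {q0, q1, q2, q3, q4, q5, q6, q7} → {q0, q1, q2, q3, q5, q6, q7}.
That set has 7 states.

7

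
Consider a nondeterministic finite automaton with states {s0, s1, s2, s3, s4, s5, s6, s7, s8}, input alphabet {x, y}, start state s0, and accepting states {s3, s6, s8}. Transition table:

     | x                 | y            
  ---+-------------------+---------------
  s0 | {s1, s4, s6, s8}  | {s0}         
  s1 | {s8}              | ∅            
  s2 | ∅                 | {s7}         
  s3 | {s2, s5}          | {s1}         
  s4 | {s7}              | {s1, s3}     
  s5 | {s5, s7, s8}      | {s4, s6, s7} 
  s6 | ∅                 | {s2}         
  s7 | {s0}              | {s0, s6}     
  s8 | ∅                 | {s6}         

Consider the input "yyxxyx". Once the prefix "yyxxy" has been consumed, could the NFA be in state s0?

Yes

Start in {s0}.
Read 'y': s0→{s0}; now {s0}.
Read 'y': s0→{s0}; now {s0}.
Read 'x': s0→{s1, s4, s6, s8}; now {s1, s4, s6, s8}.
Read 'x': s1→{s8}, s4→{s7}, s6→∅, s8→∅; now {s7, s8}.
Read 'y': s7→{s0, s6}, s8→{s6}; now {s0, s6}.
State s0 is in {s0, s6}.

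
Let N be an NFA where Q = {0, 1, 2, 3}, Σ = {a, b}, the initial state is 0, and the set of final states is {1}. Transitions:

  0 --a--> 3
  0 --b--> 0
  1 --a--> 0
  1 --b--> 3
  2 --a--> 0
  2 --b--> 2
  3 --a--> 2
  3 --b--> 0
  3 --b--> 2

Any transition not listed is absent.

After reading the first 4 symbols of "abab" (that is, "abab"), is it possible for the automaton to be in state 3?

No

Start in {0}.
Read 'a': {0} → {3}.
Read 'b': {3} → {0, 2}.
Read 'a': {0, 2} → {0, 3}.
Read 'b': {0, 3} → {0, 2}.
State 3 is not in {0, 2}.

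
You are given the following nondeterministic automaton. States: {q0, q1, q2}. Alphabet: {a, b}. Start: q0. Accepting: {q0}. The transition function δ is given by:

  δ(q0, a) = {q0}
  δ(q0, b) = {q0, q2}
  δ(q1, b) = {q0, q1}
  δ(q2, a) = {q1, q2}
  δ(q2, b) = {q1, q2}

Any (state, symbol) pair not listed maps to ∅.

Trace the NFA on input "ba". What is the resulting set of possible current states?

Start in {q0}.
Read 'b': q0→{q0, q2}; now {q0, q2}.
Read 'a': q0→{q0}, q2→{q1, q2}; now {q0, q1, q2}.

{q0, q1, q2}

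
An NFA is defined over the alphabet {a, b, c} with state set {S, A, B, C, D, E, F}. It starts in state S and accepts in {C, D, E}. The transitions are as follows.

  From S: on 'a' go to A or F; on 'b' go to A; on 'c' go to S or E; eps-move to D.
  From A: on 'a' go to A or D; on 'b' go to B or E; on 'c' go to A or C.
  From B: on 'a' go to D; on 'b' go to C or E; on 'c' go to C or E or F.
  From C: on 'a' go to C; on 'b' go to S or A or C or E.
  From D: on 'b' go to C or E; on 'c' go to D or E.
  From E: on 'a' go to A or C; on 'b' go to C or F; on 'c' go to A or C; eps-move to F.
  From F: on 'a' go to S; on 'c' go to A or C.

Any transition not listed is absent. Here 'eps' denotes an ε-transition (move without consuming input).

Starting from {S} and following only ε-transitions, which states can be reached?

{S, D}

Begin with {S}.
ε-move S → D; add D.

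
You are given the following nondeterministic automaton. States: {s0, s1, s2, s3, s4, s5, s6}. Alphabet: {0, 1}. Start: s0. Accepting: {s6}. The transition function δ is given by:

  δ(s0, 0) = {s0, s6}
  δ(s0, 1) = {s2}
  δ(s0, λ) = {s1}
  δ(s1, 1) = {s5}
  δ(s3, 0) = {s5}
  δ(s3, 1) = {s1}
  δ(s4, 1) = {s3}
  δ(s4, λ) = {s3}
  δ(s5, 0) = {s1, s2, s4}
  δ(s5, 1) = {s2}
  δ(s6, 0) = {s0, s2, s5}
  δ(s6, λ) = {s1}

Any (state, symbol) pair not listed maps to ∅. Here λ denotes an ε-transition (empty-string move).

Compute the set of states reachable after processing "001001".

{s2}

Start: ε-closure({s0}) = {s0, s1}.
Read '0': s0→{s0, s6}, s1→∅; union {s0, s6}; ε-closure = {s0, s1, s6}.
Read '0': s0→{s0, s6}, s1→∅, s6→{s0, s2, s5}; union {s0, s2, s5, s6}; ε-closure = {s0, s1, s2, s5, s6}.
Read '1': s0→{s2}, s1→{s5}, s2→∅, s5→{s2}, s6→∅; now {s2, s5}.
Read '0': s2→∅, s5→{s1, s2, s4}; union {s1, s2, s4}; ε-closure = {s1, s2, s3, s4}.
Read '0': s1→∅, s2→∅, s3→{s5}, s4→∅; now {s5}.
Read '1': s5→{s2}; now {s2}.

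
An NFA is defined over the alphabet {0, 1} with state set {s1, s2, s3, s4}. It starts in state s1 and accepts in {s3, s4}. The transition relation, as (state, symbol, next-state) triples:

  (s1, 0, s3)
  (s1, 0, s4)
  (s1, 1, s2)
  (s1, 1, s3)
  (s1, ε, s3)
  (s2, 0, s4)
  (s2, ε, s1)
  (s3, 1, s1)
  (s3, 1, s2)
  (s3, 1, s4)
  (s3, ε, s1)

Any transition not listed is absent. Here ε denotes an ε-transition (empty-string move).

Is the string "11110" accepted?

Yes

Start: ε-closure({s1}) = {s1, s3}.
Read '1': {s1, s3} → {s1, s2, s3, s4}.
Read '1': {s1, s2, s3, s4} → {s1, s2, s3, s4}.
Read '1': {s1, s2, s3, s4} → {s1, s2, s3, s4}.
Read '1': {s1, s2, s3, s4} → {s1, s2, s3, s4}.
Read '0': {s1, s2, s3, s4} → {s1, s3, s4}.
The final set {s1, s3, s4} contains the accepting states s3, s4.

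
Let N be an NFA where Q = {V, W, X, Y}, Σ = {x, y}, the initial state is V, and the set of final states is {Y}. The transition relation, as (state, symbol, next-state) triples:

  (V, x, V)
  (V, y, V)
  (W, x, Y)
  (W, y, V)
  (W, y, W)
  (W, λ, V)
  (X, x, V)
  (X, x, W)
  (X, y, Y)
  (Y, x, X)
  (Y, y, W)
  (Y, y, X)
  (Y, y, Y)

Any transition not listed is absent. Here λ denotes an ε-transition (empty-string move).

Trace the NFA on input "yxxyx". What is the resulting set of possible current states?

Start in {V}.
Read 'y': V→{V}; now {V}.
Read 'x': V→{V}; now {V}.
Read 'x': V→{V}; now {V}.
Read 'y': V→{V}; now {V}.
Read 'x': V→{V}; now {V}.

{V}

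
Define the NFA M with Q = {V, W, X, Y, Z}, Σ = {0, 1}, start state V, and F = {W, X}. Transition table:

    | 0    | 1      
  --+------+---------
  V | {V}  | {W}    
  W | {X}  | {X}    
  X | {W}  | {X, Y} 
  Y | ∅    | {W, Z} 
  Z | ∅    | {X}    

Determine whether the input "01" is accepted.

Yes

Start in {V}.
Read '0': {V} → {V}.
Read '1': {V} → {W}.
The final set {W} contains the accepting state W.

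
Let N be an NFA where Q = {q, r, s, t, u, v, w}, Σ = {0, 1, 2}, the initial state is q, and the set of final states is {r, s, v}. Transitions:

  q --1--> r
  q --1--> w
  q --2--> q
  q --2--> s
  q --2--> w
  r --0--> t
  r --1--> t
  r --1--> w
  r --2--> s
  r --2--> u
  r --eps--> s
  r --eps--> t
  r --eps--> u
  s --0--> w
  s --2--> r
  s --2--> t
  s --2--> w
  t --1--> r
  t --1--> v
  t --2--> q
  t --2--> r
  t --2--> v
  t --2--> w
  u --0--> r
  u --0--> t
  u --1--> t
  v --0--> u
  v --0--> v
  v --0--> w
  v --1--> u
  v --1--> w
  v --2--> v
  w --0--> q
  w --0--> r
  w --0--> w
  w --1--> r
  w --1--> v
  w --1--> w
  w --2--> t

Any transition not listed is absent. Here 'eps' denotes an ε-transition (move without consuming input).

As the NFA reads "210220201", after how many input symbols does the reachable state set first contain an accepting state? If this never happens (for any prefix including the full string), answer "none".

1

Start in {q}.
Read '2': {q} → {q, s, w}.
None of the earlier sets intersect F, but {q, s, w} does.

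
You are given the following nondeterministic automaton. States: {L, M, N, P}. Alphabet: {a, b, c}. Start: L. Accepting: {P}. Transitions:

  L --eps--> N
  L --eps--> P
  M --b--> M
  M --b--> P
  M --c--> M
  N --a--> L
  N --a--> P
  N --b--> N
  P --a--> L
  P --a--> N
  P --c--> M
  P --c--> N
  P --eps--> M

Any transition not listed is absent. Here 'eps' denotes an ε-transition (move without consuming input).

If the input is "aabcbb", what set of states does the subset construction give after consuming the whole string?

Start: ε-closure({L}) = {L, M, N, P}.
Read 'a': L→∅, M→∅, N→{L, P}, P→{L, N}; union {L, N, P}; ε-closure = {L, M, N, P}.
Read 'a': L→∅, M→∅, N→{L, P}, P→{L, N}; union {L, N, P}; ε-closure = {L, M, N, P}.
Read 'b': L→∅, M→{M, P}, N→{N}, P→∅; now {M, N, P}.
Read 'c': M→{M}, N→∅, P→{M, N}; now {M, N}.
Read 'b': M→{M, P}, N→{N}; now {M, N, P}.
Read 'b': M→{M, P}, N→{N}, P→∅; now {M, N, P}.

{M, N, P}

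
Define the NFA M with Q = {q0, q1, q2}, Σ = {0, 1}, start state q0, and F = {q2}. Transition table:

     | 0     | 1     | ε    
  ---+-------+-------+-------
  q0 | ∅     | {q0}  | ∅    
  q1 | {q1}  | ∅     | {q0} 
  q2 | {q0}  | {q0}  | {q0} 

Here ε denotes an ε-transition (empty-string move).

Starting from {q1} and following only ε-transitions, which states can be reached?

{q0, q1}

Begin with {q1}.
ε-move q1 → q0; add q0.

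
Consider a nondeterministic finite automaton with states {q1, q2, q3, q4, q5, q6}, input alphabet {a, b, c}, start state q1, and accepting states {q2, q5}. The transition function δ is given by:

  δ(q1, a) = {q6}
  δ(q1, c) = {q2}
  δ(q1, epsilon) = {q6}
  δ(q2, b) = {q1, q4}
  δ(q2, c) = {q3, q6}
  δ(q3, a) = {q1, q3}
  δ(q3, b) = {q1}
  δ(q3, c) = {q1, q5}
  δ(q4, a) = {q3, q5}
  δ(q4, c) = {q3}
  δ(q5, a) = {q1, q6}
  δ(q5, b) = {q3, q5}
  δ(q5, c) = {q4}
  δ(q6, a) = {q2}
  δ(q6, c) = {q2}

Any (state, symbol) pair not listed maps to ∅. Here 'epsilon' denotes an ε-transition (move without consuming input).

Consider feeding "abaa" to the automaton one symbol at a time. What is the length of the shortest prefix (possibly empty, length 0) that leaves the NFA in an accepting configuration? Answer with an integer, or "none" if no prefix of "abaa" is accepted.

Start: ε-closure({q1}) = {q1, q6}.
Read 'a': q1→{q6}, q6→{q2}; now {q2, q6}.
None of the earlier sets intersect F, but {q2, q6} does.

1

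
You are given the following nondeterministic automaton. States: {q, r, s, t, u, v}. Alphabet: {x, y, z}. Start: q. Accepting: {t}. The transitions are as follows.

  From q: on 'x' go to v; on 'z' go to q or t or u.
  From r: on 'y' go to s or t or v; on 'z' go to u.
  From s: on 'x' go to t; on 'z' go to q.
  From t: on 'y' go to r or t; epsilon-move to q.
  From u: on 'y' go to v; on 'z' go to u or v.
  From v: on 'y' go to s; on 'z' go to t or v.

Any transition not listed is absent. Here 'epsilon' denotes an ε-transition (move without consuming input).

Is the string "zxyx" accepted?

Yes

Start in {q}.
Read 'z': {q} → {q, t, u}.
Read 'x': {q, t, u} → {v}.
Read 'y': {v} → {s}.
Read 'x': {s} → {q, t}.
The final set {q, t} contains the accepting state t.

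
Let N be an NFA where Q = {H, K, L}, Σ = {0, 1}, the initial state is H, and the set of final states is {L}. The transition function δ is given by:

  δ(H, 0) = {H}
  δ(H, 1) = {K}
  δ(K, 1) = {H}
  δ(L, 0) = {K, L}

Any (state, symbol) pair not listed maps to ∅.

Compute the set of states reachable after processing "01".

{K}

Start in {H}.
Read '0': {H} → {H}.
Read '1': {H} → {K}.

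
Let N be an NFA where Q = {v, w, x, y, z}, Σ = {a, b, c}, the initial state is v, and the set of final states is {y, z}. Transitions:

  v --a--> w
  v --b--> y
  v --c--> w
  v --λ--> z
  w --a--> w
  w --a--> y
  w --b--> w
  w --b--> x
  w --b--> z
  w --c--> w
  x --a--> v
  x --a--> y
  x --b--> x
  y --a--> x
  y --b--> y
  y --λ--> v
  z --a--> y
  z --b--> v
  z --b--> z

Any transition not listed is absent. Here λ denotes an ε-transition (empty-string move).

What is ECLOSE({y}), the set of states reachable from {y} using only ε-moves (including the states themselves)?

Begin with {y}.
ε-move y → v; add v.
ε-move v → z; add z.

{v, y, z}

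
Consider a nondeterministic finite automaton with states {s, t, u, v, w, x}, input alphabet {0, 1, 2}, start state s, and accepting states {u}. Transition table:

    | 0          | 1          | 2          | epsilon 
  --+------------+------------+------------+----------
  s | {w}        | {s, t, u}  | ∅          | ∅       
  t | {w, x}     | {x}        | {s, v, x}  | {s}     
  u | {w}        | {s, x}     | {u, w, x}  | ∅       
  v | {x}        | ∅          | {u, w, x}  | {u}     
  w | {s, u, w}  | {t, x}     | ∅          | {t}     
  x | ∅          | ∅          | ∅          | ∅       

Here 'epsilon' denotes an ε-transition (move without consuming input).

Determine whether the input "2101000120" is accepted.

Start in {s}.
Read '2': s→∅; now ∅.
The set is empty and remains empty for the remaining 9 symbols.
The final set ∅ contains no accepting state.

No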